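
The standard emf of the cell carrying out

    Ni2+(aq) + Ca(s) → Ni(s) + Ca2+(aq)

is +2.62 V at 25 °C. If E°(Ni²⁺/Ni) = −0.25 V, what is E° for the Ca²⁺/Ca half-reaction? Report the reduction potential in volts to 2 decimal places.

In the reaction as written the Ni²⁺/Ni couple is reduced (cathode) and Ca²⁺/Ca is oxidized (anode), so E°cell = E°(Ni²⁺/Ni) − E°(Ca²⁺/Ca).
E°(Ca²⁺/Ca) = E°(cathode) − E°cell = −0.25 − (+2.62) = −2.87 V.

−2.87 V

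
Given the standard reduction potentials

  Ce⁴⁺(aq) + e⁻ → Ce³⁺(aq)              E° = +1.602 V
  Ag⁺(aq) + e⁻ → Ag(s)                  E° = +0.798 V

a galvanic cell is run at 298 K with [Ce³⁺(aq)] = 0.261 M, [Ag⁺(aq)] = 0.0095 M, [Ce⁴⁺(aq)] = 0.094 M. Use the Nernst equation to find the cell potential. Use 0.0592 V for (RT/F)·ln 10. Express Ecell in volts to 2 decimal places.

+0.90 V

Ce⁴⁺/Ce³⁺ is reduced (cathode, E° = +1.602 V) and Ag⁺/Ag is oxidized (anode).
The standard potential is +1.602 − (+0.798) = +0.804 V and the balanced reaction transfers n = 1 electron.
Balancing gives Ce⁴⁺(aq) + Ag(s) → Ce³⁺(aq) + Ag⁺(aq); hence Q = ([Ce³⁺(aq)]·[Ag⁺(aq)]) / [Ce⁴⁺(aq)] = 0.0264 (log Q = −1.579).
Applying E = E° − (RT ln10/nF)·log Q gives +0.804 − (0.0592/1)(−1.579) = +0.90 V.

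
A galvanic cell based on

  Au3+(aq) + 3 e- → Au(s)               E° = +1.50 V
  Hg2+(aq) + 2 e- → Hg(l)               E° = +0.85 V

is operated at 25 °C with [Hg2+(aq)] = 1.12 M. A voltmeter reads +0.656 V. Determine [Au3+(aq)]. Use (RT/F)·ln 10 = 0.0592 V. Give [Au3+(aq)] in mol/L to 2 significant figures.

2.4 M

Au³⁺/Au is the cathode (higher E°); E°cell = +1.50 − (+0.85) = +0.65 V with n = 6.
Since E = E° − (0.0592/n)·log Q, log Q = n(E° − E)/0.0592 = −0.608.
For 2 Au3+(aq) + 3 Hg(l) → 2 Au(s) + 3 Hg2+(aq), the reaction quotient is Q = [Hg2+(aq)]^3 / [Au3+(aq)]^2.
Solving for the unknown gives log [Au3+(aq)] = 0.378, so [Au3+(aq)] ≈ 2.4 M.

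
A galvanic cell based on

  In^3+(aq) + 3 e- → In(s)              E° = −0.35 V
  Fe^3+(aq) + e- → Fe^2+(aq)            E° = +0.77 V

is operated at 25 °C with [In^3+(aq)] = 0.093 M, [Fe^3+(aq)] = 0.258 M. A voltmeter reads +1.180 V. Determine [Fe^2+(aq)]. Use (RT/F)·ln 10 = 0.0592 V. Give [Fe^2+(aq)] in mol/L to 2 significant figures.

Fe³⁺/Fe²⁺ is the cathode (higher E°); E°cell = +0.77 − (−0.35) = +1.12 V with n = 3.
Rearranging E = E° − (0.0592/n)·log Q gives log Q = 3(+1.12 − (+1.180))/0.0592 = −3.041.
The balanced reaction is 3 Fe^3+(aq) + In(s) → 3 Fe^2+(aq) + In^3+(aq), so Q = ([Fe^2+(aq)]^3·[In^3+(aq)]) / [Fe^3+(aq)]^3.
Solving for the unknown gives log [Fe^2+(aq)] = −1.258, so [Fe^2+(aq)] ≈ 0.055 M.

0.055 M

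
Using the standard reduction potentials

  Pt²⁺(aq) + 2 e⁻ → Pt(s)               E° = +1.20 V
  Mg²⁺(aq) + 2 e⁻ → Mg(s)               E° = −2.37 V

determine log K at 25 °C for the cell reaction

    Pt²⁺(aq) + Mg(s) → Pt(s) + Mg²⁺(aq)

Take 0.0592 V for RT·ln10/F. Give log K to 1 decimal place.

log K = 120.6

The Pt²⁺/Pt couple is reduced (cathode); E°cell = +1.20 − (−2.37) = +3.57 V with n = 2.
At equilibrium E = 0, so log K = nE°cell / 0.0592 = (2)(+3.57) / 0.0592 = 120.6.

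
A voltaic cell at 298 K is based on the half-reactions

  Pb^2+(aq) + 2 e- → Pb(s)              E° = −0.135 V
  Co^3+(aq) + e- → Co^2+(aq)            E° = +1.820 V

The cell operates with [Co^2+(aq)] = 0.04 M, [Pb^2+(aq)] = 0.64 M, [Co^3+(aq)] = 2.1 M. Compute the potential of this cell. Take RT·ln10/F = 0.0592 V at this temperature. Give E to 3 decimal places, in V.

+2.063 V

Co³⁺/Co²⁺ is reduced (cathode, E° = +1.820 V) and Pb²⁺/Pb is oxidized (anode).
E°cell = E°cat − E°an = +1.820 − (−0.135) = +1.955 V; n = 2.
The balanced reaction is 2 Co^3+(aq) + Pb(s) → 2 Co^2+(aq) + Pb^2+(aq), so Q = ([Co^2+(aq)]^2·[Pb^2+(aq)]) / [Co^3+(aq)]^2 = 0.000232 and log Q = −3.634.
E = E° − (0.0592/n)·log Q = +1.955 − (0.0592/2)(−3.634) = +2.063 V.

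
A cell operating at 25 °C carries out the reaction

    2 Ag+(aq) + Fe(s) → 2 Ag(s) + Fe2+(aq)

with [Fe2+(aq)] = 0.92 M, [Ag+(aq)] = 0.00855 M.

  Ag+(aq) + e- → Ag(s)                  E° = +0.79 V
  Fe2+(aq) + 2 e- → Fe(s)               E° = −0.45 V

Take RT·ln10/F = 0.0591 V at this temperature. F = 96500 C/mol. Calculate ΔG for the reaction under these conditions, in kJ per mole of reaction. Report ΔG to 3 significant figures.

The standard cell potential is +0.79 − (−0.45) = +1.24 V, with n = 2 electrons in the balanced equation.
Q = [Fe2+(aq)] / [Ag+(aq)]^2 = 1.26×10^4, so log Q = 4.100 and E = +1.24 − (0.0591/2)(4.100) = +1.1188 V.
Finally ΔG = −nFE = −(2)(96500 C/mol)(+1.1188 V) = −216 kJ/mol.

−216 kJ/mol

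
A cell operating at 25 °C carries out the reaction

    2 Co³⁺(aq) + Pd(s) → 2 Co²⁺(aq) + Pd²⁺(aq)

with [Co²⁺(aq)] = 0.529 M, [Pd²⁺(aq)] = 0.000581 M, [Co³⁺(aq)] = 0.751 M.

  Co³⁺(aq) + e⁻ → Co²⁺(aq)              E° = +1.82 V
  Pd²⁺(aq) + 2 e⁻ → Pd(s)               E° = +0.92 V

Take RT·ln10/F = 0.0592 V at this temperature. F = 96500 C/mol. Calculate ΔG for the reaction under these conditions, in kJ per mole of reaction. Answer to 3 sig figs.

E°cell = +1.82 − (+0.92) = +0.90 V; the balanced reaction transfers n = 2 electrons.
Q = ([Co²⁺(aq)]^2·[Pd²⁺(aq)]) / [Co³⁺(aq)]^2 = 0.000288, so log Q = −3.540 and E = +0.90 − (0.0592/2)(−3.540) = +1.0048 V.
ΔG = −nFE = −(2)(96500)(+1.0048) J/mol = −194 kJ/mol.

−194 kJ/mol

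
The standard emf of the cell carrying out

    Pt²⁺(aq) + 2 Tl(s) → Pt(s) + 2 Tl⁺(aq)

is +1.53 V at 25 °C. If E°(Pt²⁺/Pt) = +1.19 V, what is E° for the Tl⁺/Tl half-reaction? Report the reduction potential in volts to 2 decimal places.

In the reaction as written the Pt²⁺/Pt couple is reduced (cathode) and Tl⁺/Tl is oxidized (anode), so E°cell = E°(Pt²⁺/Pt) − E°(Tl⁺/Tl).
E°(Tl⁺/Tl) = E°(cathode) − E°cell = +1.19 − (+1.53) = −0.34 V.

−0.34 V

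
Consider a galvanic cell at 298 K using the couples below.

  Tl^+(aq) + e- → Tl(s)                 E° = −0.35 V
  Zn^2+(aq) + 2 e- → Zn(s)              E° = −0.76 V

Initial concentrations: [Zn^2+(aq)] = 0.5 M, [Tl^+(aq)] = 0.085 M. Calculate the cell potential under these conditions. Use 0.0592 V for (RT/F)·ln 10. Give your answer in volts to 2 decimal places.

+0.36 V

Tl⁺/Tl is reduced (cathode, E° = −0.35 V) and Zn²⁺/Zn is oxidized (anode).
E°cell = −0.35 − (−0.76) = +0.41 V, with n = 2 electrons transferred.
The balanced reaction is 2 Tl^+(aq) + Zn(s) → 2 Tl(s) + Zn^2+(aq), so Q = [Zn^2+(aq)] / [Tl^+(aq)]^2 = 69.2 and log Q = 1.840.
By the Nernst equation, E = +0.41 − (0.0592/2)·(1.840) = +0.36 V.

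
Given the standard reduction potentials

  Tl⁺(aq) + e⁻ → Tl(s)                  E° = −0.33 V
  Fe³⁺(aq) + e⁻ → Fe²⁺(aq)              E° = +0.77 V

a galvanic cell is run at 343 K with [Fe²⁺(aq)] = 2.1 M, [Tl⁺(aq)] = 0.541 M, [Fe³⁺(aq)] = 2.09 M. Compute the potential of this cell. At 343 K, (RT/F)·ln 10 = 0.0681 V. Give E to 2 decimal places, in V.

The Fe³⁺/Fe²⁺ couple has the more positive E°, so it is the cathode; Tl⁺/Tl is the anode.
E°cell = +0.77 − (−0.33) = +1.10 V, with n = 1 electron transferred.
For the overall reaction Fe³⁺(aq) + Tl(s) → Fe²⁺(aq) + Tl⁺(aq), Q = ([Fe²⁺(aq)]·[Tl⁺(aq)]) / [Fe³⁺(aq)] = 0.544, giving log Q = −0.265.
E = E° − (0.0681/n)·log Q = +1.10 − (0.0681/1)(−0.265) = +1.12 V.

+1.12 V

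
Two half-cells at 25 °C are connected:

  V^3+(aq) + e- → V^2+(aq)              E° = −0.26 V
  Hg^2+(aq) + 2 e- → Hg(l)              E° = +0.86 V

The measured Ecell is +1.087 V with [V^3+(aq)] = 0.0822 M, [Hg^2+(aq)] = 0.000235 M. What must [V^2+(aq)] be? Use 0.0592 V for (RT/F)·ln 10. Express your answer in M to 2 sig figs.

1.5 M

Hg²⁺/Hg is the cathode (higher E°); E°cell = +0.86 − (−0.26) = +1.12 V with n = 2.
Since E = E° − (0.0592/n)·log Q, log Q = n(E° − E)/0.0592 = 1.115.
Balancing electrons gives Hg^2+(aq) + 2 V^2+(aq) → Hg(l) + 2 V^3+(aq); thus Q = [V^3+(aq)]^2 / ([Hg^2+(aq)]·[V^2+(aq)]^2).
Substituting the known concentrations and solving, log [V^2+(aq)] = 0.172 and [V^2+(aq)] = 1.5 M.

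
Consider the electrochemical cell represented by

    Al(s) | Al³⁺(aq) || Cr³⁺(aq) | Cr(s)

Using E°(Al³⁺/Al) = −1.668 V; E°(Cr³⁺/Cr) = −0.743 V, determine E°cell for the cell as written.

By convention the left-hand electrode in cell notation is the anode (oxidation) and the right-hand electrode is the cathode (reduction).
E°cell = E°(right) − E°(left) = −0.743 − (−1.668) = +0.925 V.

+0.925 V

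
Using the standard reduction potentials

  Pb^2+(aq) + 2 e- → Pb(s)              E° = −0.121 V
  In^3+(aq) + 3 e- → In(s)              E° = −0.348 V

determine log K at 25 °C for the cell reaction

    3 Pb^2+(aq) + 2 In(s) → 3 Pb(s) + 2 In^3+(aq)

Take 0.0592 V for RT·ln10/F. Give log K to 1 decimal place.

log K = 23.0

The Pb²⁺/Pb couple is reduced (cathode); E°cell = −0.121 − (−0.348) = +0.227 V with n = 6.
At equilibrium E = 0, so log K = nE°cell / 0.0592 = (6)(+0.227) / 0.0592 = 23.0.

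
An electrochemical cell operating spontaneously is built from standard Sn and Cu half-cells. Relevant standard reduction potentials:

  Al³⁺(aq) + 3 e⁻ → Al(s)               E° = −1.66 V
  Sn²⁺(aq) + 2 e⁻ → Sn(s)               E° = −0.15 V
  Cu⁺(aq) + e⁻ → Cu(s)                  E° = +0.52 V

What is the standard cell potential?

The Cu⁺/Cu couple has the higher E°, so Cu ion is reduced (cathode) and Sn is oxidized (anode).
E°cell = E°(cathode) − E°(anode) = +0.52 − (−0.15) = +0.67 V.

+0.67 V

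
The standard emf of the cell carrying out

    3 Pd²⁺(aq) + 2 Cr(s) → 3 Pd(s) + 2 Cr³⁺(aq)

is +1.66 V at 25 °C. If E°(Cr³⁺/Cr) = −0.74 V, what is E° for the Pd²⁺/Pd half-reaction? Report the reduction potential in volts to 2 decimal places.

+0.92 V

In the reaction as written the Pd²⁺/Pd couple is reduced (cathode) and Cr³⁺/Cr is oxidized (anode), so E°cell = E°(Pd²⁺/Pd) − E°(Cr³⁺/Cr).
E°(Pd²⁺/Pd) = E°cell + E°(anode) = +1.66 + (−0.74) = +0.92 V.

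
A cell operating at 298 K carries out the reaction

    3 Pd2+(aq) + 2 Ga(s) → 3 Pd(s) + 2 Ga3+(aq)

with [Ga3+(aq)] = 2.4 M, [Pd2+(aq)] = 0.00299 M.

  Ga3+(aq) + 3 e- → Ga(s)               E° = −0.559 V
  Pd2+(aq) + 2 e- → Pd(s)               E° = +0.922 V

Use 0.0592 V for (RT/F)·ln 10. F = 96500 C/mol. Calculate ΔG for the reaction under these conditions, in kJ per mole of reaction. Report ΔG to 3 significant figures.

With Pd²⁺/Pd reduced at the cathode, E°cell = +0.922 − (−0.559) = +1.481 V and n = 6.
Q = [Ga3+(aq)]^2 / [Pd2+(aq)]^3 = 2.15×10^8, so log Q = 8.333 and E = +1.481 − (0.0592/6)(8.333) = +1.3988 V.
Then ΔG = −nFE = −6 × 96500 × +1.3988 J/mol = −810 kJ/mol.

−810 kJ/mol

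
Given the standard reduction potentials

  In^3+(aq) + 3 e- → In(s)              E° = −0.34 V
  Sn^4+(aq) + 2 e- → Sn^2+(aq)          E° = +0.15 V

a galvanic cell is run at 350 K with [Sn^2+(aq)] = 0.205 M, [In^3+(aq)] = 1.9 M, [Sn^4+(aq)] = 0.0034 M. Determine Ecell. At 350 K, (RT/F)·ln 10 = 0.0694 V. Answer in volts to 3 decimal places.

The Sn⁴⁺/Sn²⁺ couple has the more positive E°, so it is the cathode; In³⁺/In is the anode.
E°cell = E°cat − E°an = +0.15 − (−0.34) = +0.49 V; n = 6.
Balancing gives 3 Sn^4+(aq) + 2 In(s) → 3 Sn^2+(aq) + 2 In^3+(aq); hence Q = ([Sn^2+(aq)]^3·[In^3+(aq)]^2) / [Sn^4+(aq)]^3 = 7.91×10^5 (log Q = 5.898).
E = E° − (0.0694/n)·log Q = +0.49 − (0.0694/6)(5.898) = +0.422 V.

+0.422 V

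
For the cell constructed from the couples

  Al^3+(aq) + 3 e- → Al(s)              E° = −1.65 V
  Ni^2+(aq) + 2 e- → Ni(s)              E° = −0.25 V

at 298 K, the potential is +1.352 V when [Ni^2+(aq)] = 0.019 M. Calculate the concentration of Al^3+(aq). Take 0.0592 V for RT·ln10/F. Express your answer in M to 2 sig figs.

0.71 M

Ni²⁺/Ni is the cathode (higher E°); E°cell = −0.25 − (−1.65) = +1.40 V with n = 6.
Since E = E° − (0.0592/n)·log Q, log Q = n(E° − E)/0.0592 = 4.865.
Balancing electrons gives 3 Ni^2+(aq) + 2 Al(s) → 3 Ni(s) + 2 Al^3+(aq); thus Q = [Al^3+(aq)]^2 / [Ni^2+(aq)]^3.
Substituting the known concentrations and solving, log [Al^3+(aq)] = −0.149 and [Al^3+(aq)] = 0.71 M.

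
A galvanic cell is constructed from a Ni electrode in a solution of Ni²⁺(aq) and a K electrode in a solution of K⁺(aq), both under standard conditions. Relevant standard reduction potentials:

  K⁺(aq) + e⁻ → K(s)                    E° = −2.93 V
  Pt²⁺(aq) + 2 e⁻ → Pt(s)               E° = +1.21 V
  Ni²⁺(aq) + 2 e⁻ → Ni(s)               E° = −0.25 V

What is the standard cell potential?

+2.68 V

Of the two couples in this cell, the one with the more positive reduction potential is reduced at the cathode: here that is Ni²⁺/Ni (−0.25 V); K⁺/K (−2.93 V) is the anode.
E°cell = E°(cathode) − E°(anode) = −0.25 − (−2.93) = +2.68 V.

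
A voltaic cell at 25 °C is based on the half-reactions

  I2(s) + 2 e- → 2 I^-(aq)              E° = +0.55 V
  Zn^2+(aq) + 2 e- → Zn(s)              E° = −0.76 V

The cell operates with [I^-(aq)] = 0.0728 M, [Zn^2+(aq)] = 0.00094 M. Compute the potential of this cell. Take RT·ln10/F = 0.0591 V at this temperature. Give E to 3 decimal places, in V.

Since E°(I₂/I⁻) > E°(Zn²⁺/Zn), I₂/I⁻ serves as the cathode.
E°cell = E°cat − E°an = +0.55 − (−0.76) = +1.31 V; n = 2.
For the overall reaction I2(s) + Zn(s) → 2 I^-(aq) + Zn^2+(aq), Q = [I^-(aq)]^2·[Zn^2+(aq)] = 4.98×10^−6, giving log Q = −5.303.
Applying E = E° − (RT ln10/nF)·log Q gives +1.31 − (0.0591/2)(−5.303) = +1.467 V.

+1.467 V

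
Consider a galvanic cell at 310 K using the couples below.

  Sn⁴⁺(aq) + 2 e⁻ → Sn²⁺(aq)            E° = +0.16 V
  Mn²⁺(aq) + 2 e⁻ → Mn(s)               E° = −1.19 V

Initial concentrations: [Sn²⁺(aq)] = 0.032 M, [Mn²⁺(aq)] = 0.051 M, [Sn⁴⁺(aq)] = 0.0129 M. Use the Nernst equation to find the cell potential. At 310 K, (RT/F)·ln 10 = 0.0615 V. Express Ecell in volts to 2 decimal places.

Since E°(Sn⁴⁺/Sn²⁺) > E°(Mn²⁺/Mn), Sn⁴⁺/Sn²⁺ serves as the cathode.
The standard potential is +0.16 − (−1.19) = +1.35 V and the balanced reaction transfers n = 2 electrons.
Balancing gives Sn⁴⁺(aq) + Mn(s) → Sn²⁺(aq) + Mn²⁺(aq); hence Q = ([Sn²⁺(aq)]·[Mn²⁺(aq)]) / [Sn⁴⁺(aq)] = 0.127 (log Q = −0.898).
Applying E = E° − (RT ln10/nF)·log Q gives +1.35 − (0.0615/2)(−0.898) = +1.38 V.

+1.38 V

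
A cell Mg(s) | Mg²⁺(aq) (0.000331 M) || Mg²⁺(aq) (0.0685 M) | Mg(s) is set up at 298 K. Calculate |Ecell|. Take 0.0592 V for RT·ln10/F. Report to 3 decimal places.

For a concentration cell E°cell = 0, since both electrodes use the same couple.
The compartment with the higher Mg²⁺(aq) concentration (0.0685 M) acts as the cathode; ions are reduced there and produced at the dilute (0.000331 M) anode.
With n = 2, Ecell = −(0.0592/2)·log([dilute]/[conc]) = −(0.0592/2)·log(0.000331/0.0685) = +0.069 V.

0.069 V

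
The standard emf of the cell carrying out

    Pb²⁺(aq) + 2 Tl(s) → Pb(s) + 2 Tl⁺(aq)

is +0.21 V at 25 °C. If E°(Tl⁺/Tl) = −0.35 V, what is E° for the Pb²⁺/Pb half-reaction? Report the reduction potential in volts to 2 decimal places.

−0.14 V

In the reaction as written the Pb²⁺/Pb couple is reduced (cathode) and Tl⁺/Tl is oxidized (anode), so E°cell = E°(Pb²⁺/Pb) − E°(Tl⁺/Tl).
E°(Pb²⁺/Pb) = E°cell + E°(anode) = +0.21 + (−0.35) = −0.14 V.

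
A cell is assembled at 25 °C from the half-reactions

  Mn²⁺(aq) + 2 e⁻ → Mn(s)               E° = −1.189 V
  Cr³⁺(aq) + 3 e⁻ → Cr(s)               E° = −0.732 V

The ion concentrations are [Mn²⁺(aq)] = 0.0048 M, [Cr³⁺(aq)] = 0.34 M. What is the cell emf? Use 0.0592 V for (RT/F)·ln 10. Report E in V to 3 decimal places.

Cr³⁺/Cr is reduced (cathode, E° = −0.732 V) and Mn²⁺/Mn is oxidized (anode).
The standard potential is −0.732 − (−1.189) = +0.457 V and the balanced reaction transfers n = 6 electrons.
The balanced reaction is 2 Cr³⁺(aq) + 3 Mn(s) → 2 Cr(s) + 3 Mn²⁺(aq), so Q = [Mn²⁺(aq)]^3 / [Cr³⁺(aq)]^2 = 9.57×10^−7 and log Q = −6.019.
By the Nernst equation, E = +0.457 − (0.0592/6)·(−6.019) = +0.516 V.

+0.516 V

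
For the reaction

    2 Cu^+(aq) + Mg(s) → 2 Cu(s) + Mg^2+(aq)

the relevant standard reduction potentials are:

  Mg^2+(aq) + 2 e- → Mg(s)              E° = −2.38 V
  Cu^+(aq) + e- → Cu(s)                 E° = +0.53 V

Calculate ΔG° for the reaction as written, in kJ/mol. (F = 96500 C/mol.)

−562 kJ/mol

In the reaction as written Cu^+(aq) is reduced, so the Cu⁺/Cu couple is the cathode and Mg²⁺/Mg is the anode.
E°cell = +0.53 − (−2.38) = +2.91 V; balancing electrons gives n = 2.
ΔG° = −nFE°cell = −(2)(96500)(+2.91) J/mol = −562 kJ/mol.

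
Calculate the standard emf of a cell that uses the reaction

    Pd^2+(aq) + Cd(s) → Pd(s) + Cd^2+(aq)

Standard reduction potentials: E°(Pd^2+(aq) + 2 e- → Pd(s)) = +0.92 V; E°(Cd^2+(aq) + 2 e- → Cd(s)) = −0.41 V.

Pd^2+(aq) gains electrons, so the Pd²⁺/Pd couple is the cathode; the Cd²⁺/Cd couple is the anode.
E°cell = E°(cathode) − E°(anode) = +0.92 − (−0.41) = +1.33 V.
The positive value indicates the reaction is spontaneous as written.

+1.33 V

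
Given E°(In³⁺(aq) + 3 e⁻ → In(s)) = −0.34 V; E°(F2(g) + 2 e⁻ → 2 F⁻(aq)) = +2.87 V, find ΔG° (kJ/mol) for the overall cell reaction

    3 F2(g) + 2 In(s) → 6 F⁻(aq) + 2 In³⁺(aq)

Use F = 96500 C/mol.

In the reaction as written F2(g) is reduced, so the F₂/F⁻ couple is the cathode and In³⁺/In is the anode.
E°cell = +2.87 − (−0.34) = +3.21 V; balancing electrons gives n = 6.
ΔG° = −nFE°cell = −(6)(96500)(+3.21) J/mol = −1859 kJ/mol.

−1859 kJ/mol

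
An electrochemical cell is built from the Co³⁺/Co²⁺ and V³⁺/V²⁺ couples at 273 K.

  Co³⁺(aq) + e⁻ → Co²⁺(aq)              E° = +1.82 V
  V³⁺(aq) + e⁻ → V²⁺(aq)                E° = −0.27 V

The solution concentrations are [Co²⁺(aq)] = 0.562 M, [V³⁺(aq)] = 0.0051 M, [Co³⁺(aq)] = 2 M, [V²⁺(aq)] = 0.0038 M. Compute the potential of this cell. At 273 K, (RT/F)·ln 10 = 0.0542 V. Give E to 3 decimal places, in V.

+2.113 V

Co³⁺/Co²⁺ is reduced (cathode, E° = +1.82 V) and V³⁺/V²⁺ is oxidized (anode).
E°cell = +1.82 − (−0.27) = +2.09 V, with n = 1 electron transferred.
Balancing gives Co³⁺(aq) + V²⁺(aq) → Co²⁺(aq) + V³⁺(aq); hence Q = ([Co²⁺(aq)]·[V³⁺(aq)]) / ([Co³⁺(aq)]·[V²⁺(aq)]) = 0.377 (log Q = −0.424).
Applying E = E° − (RT ln10/nF)·log Q gives +2.09 − (0.0542/1)(−0.424) = +2.113 V.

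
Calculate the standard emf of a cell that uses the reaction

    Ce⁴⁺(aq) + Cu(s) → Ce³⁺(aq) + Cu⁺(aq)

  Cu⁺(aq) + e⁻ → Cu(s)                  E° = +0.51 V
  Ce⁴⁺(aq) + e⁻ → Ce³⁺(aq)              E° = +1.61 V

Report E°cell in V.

+1.10 V

Ce⁴⁺(aq) gains electrons, so the Ce⁴⁺/Ce³⁺ couple is the cathode; the Cu⁺/Cu couple is the anode.
E°cell = E°(cathode) − E°(anode) = +1.61 − (+0.51) = +1.10 V.
The positive value indicates the reaction is spontaneous as written.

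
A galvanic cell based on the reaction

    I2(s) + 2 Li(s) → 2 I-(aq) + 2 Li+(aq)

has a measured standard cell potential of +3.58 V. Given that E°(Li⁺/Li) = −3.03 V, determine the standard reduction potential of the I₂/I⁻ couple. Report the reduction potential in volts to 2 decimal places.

In the reaction as written the I₂/I⁻ couple is reduced (cathode) and Li⁺/Li is oxidized (anode), so E°cell = E°(I₂/I⁻) − E°(Li⁺/Li).
E°(I₂/I⁻) = E°cell + E°(anode) = +3.58 + (−3.03) = +0.55 V.

+0.55 V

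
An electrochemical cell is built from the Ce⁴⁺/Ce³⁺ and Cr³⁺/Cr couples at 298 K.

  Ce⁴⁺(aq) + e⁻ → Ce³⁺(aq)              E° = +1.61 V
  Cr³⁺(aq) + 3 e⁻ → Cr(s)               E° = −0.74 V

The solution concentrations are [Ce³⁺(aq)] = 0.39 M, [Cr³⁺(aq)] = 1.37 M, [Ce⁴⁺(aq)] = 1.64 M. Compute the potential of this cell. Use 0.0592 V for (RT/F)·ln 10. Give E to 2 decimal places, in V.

Since E°(Ce⁴⁺/Ce³⁺) > E°(Cr³⁺/Cr), Ce⁴⁺/Ce³⁺ serves as the cathode.
E°cell = E°cat − E°an = +1.61 − (−0.74) = +2.35 V; n = 3.
The balanced reaction is 3 Ce⁴⁺(aq) + Cr(s) → 3 Ce³⁺(aq) + Cr³⁺(aq), so Q = ([Ce³⁺(aq)]^3·[Cr³⁺(aq)]) / [Ce⁴⁺(aq)]^3 = 0.0184 and log Q = −1.735.
Applying E = E° − (RT ln10/nF)·log Q gives +2.35 − (0.0592/3)(−1.735) = +2.38 V.

+2.38 V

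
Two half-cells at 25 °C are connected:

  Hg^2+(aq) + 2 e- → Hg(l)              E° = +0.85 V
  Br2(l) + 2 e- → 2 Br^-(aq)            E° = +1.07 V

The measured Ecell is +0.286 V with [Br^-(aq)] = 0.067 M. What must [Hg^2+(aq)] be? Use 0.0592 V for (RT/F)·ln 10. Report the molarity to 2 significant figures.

1.3 M

The Br₂/Br⁻ couple has the larger reduction potential, so it is the cathode: E°cell = +1.07 − (+0.85) = +0.22 V and n = 2.
Since E = E° − (0.0592/n)·log Q, log Q = n(E° − E)/0.0592 = −2.230.
Balancing electrons gives Br2(l) + Hg(l) → 2 Br^-(aq) + Hg^2+(aq); thus Q = [Br^-(aq)]^2·[Hg^2+(aq)].
Solving for the unknown gives log [Hg^2+(aq)] = 0.118, so [Hg^2+(aq)] ≈ 1.3 M.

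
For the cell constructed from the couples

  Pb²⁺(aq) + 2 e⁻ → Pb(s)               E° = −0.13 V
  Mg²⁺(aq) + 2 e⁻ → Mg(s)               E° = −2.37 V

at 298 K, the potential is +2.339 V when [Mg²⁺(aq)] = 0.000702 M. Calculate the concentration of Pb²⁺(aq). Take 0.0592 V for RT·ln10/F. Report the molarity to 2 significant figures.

1.6 M

With Pb²⁺/Pb at the cathode and Mg²⁺/Mg at the anode, E°cell = −0.13 − (−2.37) = +2.24 V (n = 2).
Since E = E° − (0.0592/n)·log Q, log Q = n(E° − E)/0.0592 = −3.345.
The balanced reaction is Pb²⁺(aq) + Mg(s) → Pb(s) + Mg²⁺(aq), so Q = [Mg²⁺(aq)] / [Pb²⁺(aq)].
Solving for the unknown gives log [Pb²⁺(aq)] = 0.191, so [Pb²⁺(aq)] ≈ 1.6 M.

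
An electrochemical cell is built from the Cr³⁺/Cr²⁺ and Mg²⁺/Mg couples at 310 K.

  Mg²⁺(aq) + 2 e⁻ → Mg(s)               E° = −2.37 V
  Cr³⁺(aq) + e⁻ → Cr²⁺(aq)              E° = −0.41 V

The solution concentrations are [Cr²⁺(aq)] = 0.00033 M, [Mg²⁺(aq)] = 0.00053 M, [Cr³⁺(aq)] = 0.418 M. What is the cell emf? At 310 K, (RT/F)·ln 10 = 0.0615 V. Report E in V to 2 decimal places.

+2.25 V

Cr³⁺/Cr²⁺ is reduced (cathode, E° = −0.41 V) and Mg²⁺/Mg is oxidized (anode).
E°cell = E°cat − E°an = −0.41 − (−2.37) = +1.96 V; n = 2.
Balancing gives 2 Cr³⁺(aq) + Mg(s) → 2 Cr²⁺(aq) + Mg²⁺(aq); hence Q = ([Cr²⁺(aq)]^2·[Mg²⁺(aq)]) / [Cr³⁺(aq)]^2 = 3.3×10^−10 (log Q = −9.481).
By the Nernst equation, E = +1.96 − (0.0615/2)·(−9.481) = +2.25 V.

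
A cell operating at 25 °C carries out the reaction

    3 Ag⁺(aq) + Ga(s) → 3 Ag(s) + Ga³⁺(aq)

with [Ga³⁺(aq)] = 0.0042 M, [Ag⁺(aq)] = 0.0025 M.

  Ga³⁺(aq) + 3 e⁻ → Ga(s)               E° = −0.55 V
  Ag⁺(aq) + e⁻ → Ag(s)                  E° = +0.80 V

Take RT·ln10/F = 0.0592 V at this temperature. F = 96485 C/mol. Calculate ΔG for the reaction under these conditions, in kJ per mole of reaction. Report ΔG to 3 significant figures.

With Ag⁺/Ag reduced at the cathode, E°cell = +0.80 − (−0.55) = +1.35 V and n = 3.
Q = [Ga³⁺(aq)] / [Ag⁺(aq)]^3 = 2.69×10^5, so log Q = 5.429 and E = +1.35 − (0.0592/3)(5.429) = +1.2429 V.
ΔG = −nFE = −(3)(96485)(+1.2429) J/mol = −360 kJ/mol.

−360 kJ/mol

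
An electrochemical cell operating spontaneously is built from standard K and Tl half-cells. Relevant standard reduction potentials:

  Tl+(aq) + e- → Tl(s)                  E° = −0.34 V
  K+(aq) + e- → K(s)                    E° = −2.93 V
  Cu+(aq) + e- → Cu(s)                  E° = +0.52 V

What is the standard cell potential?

The Tl⁺/Tl couple has the higher E°, so Tl ion is reduced (cathode) and K is oxidized (anode).
E°cell = E°(cathode) − E°(anode) = −0.34 − (−2.93) = +2.59 V.

+2.59 V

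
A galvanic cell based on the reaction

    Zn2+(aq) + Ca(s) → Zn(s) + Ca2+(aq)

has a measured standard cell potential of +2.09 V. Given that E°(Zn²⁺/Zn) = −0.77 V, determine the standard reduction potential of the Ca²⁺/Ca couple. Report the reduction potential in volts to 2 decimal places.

In the reaction as written the Zn²⁺/Zn couple is reduced (cathode) and Ca²⁺/Ca is oxidized (anode), so E°cell = E°(Zn²⁺/Zn) − E°(Ca²⁺/Ca).
E°(Ca²⁺/Ca) = E°(cathode) − E°cell = −0.77 − (+2.09) = −2.86 V.

−2.86 V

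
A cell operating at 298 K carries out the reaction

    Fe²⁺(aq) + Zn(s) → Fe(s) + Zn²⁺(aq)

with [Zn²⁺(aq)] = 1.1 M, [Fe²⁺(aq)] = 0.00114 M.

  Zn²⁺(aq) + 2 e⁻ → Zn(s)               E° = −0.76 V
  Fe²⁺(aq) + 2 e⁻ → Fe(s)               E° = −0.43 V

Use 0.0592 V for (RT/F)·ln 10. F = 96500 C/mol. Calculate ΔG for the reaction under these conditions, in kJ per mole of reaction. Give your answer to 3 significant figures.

The standard cell potential is −0.43 − (−0.76) = +0.33 V, with n = 2 electrons in the balanced equation.
Here Q = [Zn²⁺(aq)] / [Fe²⁺(aq)] = 965 (log Q = 2.984), giving E = +0.33 − (0.0592/2)·(2.984) = +0.2417 V.
ΔG = −nFE = −(2)(96500)(+0.2417) J/mol = −46.6 kJ/mol.

−46.6 kJ/mol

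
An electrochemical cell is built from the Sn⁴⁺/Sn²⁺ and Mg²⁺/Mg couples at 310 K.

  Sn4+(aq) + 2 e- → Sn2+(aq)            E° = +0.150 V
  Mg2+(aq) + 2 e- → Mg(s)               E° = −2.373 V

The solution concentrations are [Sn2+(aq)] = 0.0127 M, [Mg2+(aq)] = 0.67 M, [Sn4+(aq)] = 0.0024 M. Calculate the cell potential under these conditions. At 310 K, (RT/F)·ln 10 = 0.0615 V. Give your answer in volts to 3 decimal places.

+2.506 V

Sn⁴⁺/Sn²⁺ is reduced (cathode, E° = +0.150 V) and Mg²⁺/Mg is oxidized (anode).
E°cell = E°cat − E°an = +0.150 − (−2.373) = +2.523 V; n = 2.
Balancing gives Sn4+(aq) + Mg(s) → Sn2+(aq) + Mg2+(aq); hence Q = ([Sn2+(aq)]·[Mg2+(aq)]) / [Sn4+(aq)] = 3.55 (log Q = 0.550).
E = E° − (0.0615/n)·log Q = +2.523 − (0.0615/2)(0.550) = +2.506 V.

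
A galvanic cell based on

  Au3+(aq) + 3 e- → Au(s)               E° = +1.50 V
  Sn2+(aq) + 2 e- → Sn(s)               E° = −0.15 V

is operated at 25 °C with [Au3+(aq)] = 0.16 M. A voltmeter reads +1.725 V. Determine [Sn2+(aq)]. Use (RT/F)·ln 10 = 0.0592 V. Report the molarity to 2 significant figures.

With Au³⁺/Au at the cathode and Sn²⁺/Sn at the anode, E°cell = +1.50 − (−0.15) = +1.65 V (n = 6).
Since E = E° − (0.0592/n)·log Q, log Q = n(E° − E)/0.0592 = −7.601.
Balancing electrons gives 2 Au3+(aq) + 3 Sn(s) → 2 Au(s) + 3 Sn2+(aq); thus Q = [Sn2+(aq)]^3 / [Au3+(aq)]^2.
Solving for the unknown gives log [Sn2+(aq)] = −3.064, so [Sn2+(aq)] ≈ 0.00086 M.

0.00086 M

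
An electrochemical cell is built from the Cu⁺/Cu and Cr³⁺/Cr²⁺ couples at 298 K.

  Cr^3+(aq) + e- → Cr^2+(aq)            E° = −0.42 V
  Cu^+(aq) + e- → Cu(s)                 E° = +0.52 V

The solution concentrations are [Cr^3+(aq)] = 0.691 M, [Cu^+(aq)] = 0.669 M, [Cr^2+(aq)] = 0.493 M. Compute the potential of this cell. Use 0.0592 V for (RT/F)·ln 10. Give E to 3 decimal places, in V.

+0.921 V

Since E°(Cu⁺/Cu) > E°(Cr³⁺/Cr²⁺), Cu⁺/Cu serves as the cathode.
E°cell = +0.52 − (−0.42) = +0.94 V, with n = 1 electron transferred.
The balanced reaction is Cu^+(aq) + Cr^2+(aq) → Cu(s) + Cr^3+(aq), so Q = [Cr^3+(aq)] / ([Cu^+(aq)]·[Cr^2+(aq)]) = 2.1 and log Q = 0.321.
By the Nernst equation, E = +0.94 − (0.0592/1)·(0.321) = +0.921 V.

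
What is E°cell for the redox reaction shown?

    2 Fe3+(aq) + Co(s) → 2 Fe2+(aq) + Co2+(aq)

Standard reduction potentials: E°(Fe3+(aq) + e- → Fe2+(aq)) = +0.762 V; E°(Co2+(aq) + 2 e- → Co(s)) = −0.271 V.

Fe3+(aq) gains electrons, so the Fe³⁺/Fe²⁺ couple is the cathode; the Co²⁺/Co couple is the anode.
E°cell = E°(cathode) − E°(anode) = +0.762 − (−0.271) = +1.033 V.

+1.033 V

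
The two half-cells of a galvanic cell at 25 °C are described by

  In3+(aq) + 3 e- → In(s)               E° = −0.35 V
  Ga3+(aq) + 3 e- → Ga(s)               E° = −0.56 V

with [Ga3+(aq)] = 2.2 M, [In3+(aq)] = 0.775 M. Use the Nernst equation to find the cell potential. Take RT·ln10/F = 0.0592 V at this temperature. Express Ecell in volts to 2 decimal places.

+0.20 V

The In³⁺/In couple has the more positive E°, so it is the cathode; Ga³⁺/Ga is the anode.
E°cell = −0.35 − (−0.56) = +0.21 V, with n = 3 electrons transferred.
The balanced reaction is In3+(aq) + Ga(s) → In(s) + Ga3+(aq), so Q = [Ga3+(aq)] / [In3+(aq)] = 2.84 and log Q = 0.453.
Applying E = E° − (RT ln10/nF)·log Q gives +0.21 − (0.0592/3)(0.453) = +0.20 V.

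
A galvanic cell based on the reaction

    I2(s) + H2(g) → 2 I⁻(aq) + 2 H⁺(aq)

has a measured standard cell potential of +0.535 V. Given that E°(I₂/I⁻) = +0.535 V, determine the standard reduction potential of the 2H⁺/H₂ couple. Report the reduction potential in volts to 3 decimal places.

+0.000 V

In the reaction as written the I₂/I⁻ couple is reduced (cathode) and 2H⁺/H₂ is oxidized (anode), so E°cell = E°(I₂/I⁻) − E°(2H⁺/H₂).
E°(2H⁺/H₂) = E°(cathode) − E°cell = +0.535 − (+0.535) = +0.000 V.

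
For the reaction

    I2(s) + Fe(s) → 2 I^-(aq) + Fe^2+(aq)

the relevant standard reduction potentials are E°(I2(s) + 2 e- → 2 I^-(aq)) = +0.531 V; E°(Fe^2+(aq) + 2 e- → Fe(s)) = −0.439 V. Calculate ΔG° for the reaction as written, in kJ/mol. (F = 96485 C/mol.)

In the reaction as written I2(s) is reduced, so the I₂/I⁻ couple is the cathode and Fe²⁺/Fe is the anode.
E°cell = +0.531 − (−0.439) = +0.970 V; balancing electrons gives n = 2.
ΔG° = −nFE°cell = −(2)(96485)(+0.970) J/mol = −187 kJ/mol.

−187 kJ/mol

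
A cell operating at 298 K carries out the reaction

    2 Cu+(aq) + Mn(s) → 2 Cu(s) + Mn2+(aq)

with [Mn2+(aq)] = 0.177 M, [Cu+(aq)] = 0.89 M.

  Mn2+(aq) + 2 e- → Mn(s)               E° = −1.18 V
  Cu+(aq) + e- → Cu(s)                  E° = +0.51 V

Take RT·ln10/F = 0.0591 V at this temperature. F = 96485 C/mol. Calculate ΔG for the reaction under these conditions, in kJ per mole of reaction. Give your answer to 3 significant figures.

The standard cell potential is +0.51 − (−1.18) = +1.69 V, with n = 2 electrons in the balanced equation.
The reaction quotient is [Mn2+(aq)] / [Cu+(aq)]^2 = 0.223; by Nernst, E = +1.69 − (0.0591/2)(−0.651) = +1.7092 V.
Then ΔG = −nFE = −2 × 96485 × +1.7092 J/mol = −330 kJ/mol.

−330 kJ/mol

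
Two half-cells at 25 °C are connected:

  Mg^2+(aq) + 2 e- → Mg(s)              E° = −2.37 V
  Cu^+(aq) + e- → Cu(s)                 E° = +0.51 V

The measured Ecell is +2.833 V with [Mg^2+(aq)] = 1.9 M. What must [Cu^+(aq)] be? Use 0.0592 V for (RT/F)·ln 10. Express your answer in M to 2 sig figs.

0.22 M

Cu⁺/Cu is the cathode (higher E°); E°cell = +0.51 − (−2.37) = +2.88 V with n = 2.
Rearranging E = E° − (0.0592/n)·log Q gives log Q = 2(+2.88 − (+2.833))/0.0592 = 1.588.
For 2 Cu^+(aq) + Mg(s) → 2 Cu(s) + Mg^2+(aq), the reaction quotient is Q = [Mg^2+(aq)] / [Cu^+(aq)]^2.
Solving for the unknown gives log [Cu^+(aq)] = −0.655, so [Cu^+(aq)] ≈ 0.22 M.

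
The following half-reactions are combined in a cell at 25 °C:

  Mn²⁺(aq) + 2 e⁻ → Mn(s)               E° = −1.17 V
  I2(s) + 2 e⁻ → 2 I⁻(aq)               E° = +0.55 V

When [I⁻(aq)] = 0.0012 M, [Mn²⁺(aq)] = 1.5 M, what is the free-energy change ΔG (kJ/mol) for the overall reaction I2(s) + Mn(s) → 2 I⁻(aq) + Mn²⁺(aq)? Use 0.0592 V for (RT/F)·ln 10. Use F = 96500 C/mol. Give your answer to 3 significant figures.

−364 kJ/mol

The standard cell potential is +0.55 − (−1.17) = +1.72 V, with n = 2 electrons in the balanced equation.
Q = [I⁻(aq)]^2·[Mn²⁺(aq)] = 2.16×10^−6, so log Q = −5.666 and E = +1.72 − (0.0592/2)(−5.666) = +1.8877 V.
Finally ΔG = −nFE = −(2)(96500 C/mol)(+1.8877 V) = −364 kJ/mol.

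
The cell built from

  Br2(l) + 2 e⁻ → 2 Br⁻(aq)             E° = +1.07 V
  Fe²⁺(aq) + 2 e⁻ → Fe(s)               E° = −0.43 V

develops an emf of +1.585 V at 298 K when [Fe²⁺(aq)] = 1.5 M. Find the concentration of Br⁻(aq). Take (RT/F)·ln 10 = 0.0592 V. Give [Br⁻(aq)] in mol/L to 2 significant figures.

Br₂/Br⁻ is the cathode (higher E°); E°cell = +1.07 − (−0.43) = +1.50 V with n = 2.
Since E = E° − (0.0592/n)·log Q, log Q = n(E° − E)/0.0592 = −2.872.
Balancing electrons gives Br2(l) + Fe(s) → 2 Br⁻(aq) + Fe²⁺(aq); thus Q = [Br⁻(aq)]^2·[Fe²⁺(aq)].
Solving for the unknown gives log [Br⁻(aq)] = −1.524, so [Br⁻(aq)] ≈ 0.030 M.

0.030 M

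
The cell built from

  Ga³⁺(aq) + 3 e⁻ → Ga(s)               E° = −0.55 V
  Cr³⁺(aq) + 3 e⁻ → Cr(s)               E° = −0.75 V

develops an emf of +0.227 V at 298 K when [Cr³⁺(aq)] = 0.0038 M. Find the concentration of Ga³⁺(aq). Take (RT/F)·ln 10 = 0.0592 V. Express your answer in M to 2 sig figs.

Ga³⁺/Ga is the cathode (higher E°); E°cell = −0.55 − (−0.75) = +0.20 V with n = 3.
From the Nernst equation, log Q = n(E° − E)/0.0592 = 3·(+0.20 − (+0.227))/0.0592 = −1.368.
The balanced reaction is Ga³⁺(aq) + Cr(s) → Ga(s) + Cr³⁺(aq), so Q = [Cr³⁺(aq)] / [Ga³⁺(aq)].
Substituting the known concentrations and solving, log [Ga³⁺(aq)] = −1.052 and [Ga³⁺(aq)] = 0.089 M.

0.089 M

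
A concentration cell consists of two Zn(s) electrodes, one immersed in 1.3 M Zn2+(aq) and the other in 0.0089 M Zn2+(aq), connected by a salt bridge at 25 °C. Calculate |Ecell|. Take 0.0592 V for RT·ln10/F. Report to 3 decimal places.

For a concentration cell E°cell = 0, since both electrodes use the same couple.
The compartment with the higher Zn2+(aq) concentration (1.3 M) acts as the cathode; ions are reduced there and produced at the dilute (0.0089 M) anode.
With n = 2, Ecell = −(0.0592/2)·log([dilute]/[conc]) = −(0.0592/2)·log(0.0089/1.3) = +0.064 V.

0.064 V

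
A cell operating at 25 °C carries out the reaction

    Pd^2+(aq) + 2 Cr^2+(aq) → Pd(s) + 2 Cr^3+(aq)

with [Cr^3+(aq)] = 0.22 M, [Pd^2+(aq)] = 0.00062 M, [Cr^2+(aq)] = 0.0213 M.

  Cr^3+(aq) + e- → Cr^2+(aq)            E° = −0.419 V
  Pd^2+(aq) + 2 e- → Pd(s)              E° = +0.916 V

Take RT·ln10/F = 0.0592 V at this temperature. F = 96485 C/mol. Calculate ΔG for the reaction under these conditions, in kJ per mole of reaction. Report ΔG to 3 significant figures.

With Pd²⁺/Pd reduced at the cathode, E°cell = +0.916 − (−0.419) = +1.335 V and n = 2.
The reaction quotient is [Cr^3+(aq)]^2 / ([Pd^2+(aq)]·[Cr^2+(aq)]^2) = 1.72×10^5; by Nernst, E = +1.335 − (0.0592/2)(5.236) = +1.1800 V.
ΔG = −nFE = −(2)(96485)(+1.1800) J/mol = −228 kJ/mol.

−228 kJ/mol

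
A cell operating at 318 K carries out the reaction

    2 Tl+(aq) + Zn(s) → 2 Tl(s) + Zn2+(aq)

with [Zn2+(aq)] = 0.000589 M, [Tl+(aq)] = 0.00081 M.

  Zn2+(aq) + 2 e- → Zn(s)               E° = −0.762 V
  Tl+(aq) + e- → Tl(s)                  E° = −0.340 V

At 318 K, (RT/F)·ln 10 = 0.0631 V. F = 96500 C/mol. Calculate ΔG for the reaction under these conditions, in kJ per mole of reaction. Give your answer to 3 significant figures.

With Tl⁺/Tl reduced at the cathode, E°cell = −0.340 − (−0.762) = +0.422 V and n = 2.
Q = [Zn2+(aq)] / [Tl+(aq)]^2 = 898, so log Q = 2.953 and E = +0.422 − (0.0631/2)(2.953) = +0.3288 V.
ΔG = −nFE = −(2)(96500)(+0.3288) J/mol = −63.5 kJ/mol.

−63.5 kJ/mol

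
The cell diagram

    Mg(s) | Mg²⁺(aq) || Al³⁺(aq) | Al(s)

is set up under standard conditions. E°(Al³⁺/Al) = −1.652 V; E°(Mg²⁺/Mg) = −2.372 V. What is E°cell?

By convention the left-hand electrode in cell notation is the anode (oxidation) and the right-hand electrode is the cathode (reduction).
E°cell = E°(right) − E°(left) = −1.652 − (−2.372) = +0.720 V.

+0.720 V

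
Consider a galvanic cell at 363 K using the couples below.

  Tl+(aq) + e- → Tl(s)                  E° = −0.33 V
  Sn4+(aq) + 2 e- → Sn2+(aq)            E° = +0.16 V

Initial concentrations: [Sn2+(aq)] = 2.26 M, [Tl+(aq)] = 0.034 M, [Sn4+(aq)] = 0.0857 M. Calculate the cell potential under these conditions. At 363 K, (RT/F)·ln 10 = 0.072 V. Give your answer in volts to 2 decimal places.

The Sn⁴⁺/Sn²⁺ couple has the more positive E°, so it is the cathode; Tl⁺/Tl is the anode.
E°cell = E°cat − E°an = +0.16 − (−0.33) = +0.49 V; n = 2.
For the overall reaction Sn4+(aq) + 2 Tl(s) → Sn2+(aq) + 2 Tl+(aq), Q = ([Sn2+(aq)]·[Tl+(aq)]^2) / [Sn4+(aq)] = 0.0305, giving log Q = −1.516.
Applying E = E° − (RT ln10/nF)·log Q gives +0.49 − (0.072/2)(−1.516) = +0.54 V.

+0.54 V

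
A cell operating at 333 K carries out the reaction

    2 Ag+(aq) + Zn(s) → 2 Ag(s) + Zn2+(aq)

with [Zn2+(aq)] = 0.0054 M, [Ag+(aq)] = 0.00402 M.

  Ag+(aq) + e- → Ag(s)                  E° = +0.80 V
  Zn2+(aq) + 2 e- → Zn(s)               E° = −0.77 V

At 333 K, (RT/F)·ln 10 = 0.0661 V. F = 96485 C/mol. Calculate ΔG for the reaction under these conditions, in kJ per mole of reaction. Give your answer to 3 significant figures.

−287 kJ/mol

With Ag⁺/Ag reduced at the cathode, E°cell = +0.80 − (−0.77) = +1.57 V and n = 2.
The reaction quotient is [Zn2+(aq)] / [Ag+(aq)]^2 = 334; by Nernst, E = +1.57 − (0.0661/2)(2.524) = +1.4866 V.
Finally ΔG = −nFE = −(2)(96485 C/mol)(+1.4866 V) = −287 kJ/mol.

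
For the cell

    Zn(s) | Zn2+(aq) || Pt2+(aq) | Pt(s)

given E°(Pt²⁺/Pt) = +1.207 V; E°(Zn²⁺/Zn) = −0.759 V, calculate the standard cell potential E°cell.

+1.966 V

By convention the left-hand electrode in cell notation is the anode (oxidation) and the right-hand electrode is the cathode (reduction).
E°cell = E°(right) − E°(left) = +1.207 − (−0.759) = +1.966 V.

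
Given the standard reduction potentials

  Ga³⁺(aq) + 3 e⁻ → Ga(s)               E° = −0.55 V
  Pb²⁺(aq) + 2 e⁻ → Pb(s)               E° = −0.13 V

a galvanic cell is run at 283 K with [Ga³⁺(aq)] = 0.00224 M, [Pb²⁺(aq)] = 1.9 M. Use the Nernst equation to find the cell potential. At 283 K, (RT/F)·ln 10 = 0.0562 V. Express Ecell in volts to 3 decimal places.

+0.477 V

The Pb²⁺/Pb couple has the more positive E°, so it is the cathode; Ga³⁺/Ga is the anode.
The standard potential is −0.13 − (−0.55) = +0.42 V and the balanced reaction transfers n = 6 electrons.
Balancing gives 3 Pb²⁺(aq) + 2 Ga(s) → 3 Pb(s) + 2 Ga³⁺(aq); hence Q = [Ga³⁺(aq)]^2 / [Pb²⁺(aq)]^3 = 7.32×10^−7 (log Q = −6.136).
By the Nernst equation, E = +0.42 − (0.0562/6)·(−6.136) = +0.477 V.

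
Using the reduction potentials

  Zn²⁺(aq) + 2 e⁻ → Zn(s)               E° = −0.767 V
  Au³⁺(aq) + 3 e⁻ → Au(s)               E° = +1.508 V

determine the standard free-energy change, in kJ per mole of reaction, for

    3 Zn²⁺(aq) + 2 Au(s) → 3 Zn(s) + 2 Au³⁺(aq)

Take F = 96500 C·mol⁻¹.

In the reaction as written Zn²⁺(aq) is reduced, so the Zn²⁺/Zn couple is the cathode and Au³⁺/Au is the anode.
E°cell = −0.767 − (+1.508) = −2.275 V; balancing electrons gives n = 6.
ΔG° = −nFE°cell = −(6)(96500)(−2.275) J/mol = +1317 kJ/mol.

+1317 kJ/mol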